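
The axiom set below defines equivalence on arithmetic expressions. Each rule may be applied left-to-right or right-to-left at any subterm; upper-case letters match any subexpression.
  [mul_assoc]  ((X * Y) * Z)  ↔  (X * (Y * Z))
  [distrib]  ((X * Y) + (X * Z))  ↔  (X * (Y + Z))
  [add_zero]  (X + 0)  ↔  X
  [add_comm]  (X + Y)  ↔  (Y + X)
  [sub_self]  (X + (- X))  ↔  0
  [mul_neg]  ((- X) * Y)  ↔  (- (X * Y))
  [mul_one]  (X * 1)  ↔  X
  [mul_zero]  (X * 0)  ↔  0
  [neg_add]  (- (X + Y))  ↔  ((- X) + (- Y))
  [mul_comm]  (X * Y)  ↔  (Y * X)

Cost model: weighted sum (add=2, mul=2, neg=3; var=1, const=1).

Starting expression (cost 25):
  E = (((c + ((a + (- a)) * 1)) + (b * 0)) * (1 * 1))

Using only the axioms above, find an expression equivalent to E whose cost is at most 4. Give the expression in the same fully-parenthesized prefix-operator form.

(1) (a + (- a))  =[sub_self →]=  0    ⊢ (((c + (0 * 1)) + (b * 0)) * (1 * 1))
(2) (1 * 1)  =[mul_one →]=  1    ⊢ (((c + (0 * 1)) + (b * 0)) * 1)
(3) (0 * 1)  =[mul_one →]=  0    ⊢ (((c + 0) + (b * 0)) * 1)
(4) (c + 0)  =[add_zero →]=  c    ⊢ ((c + (b * 0)) * 1)
(5) ((c + (b * 0)) * 1)  =[mul_one →]=  (c + (b * 0))
(6) (b * 0)  =[mul_zero →]=  0    ⊢ cost 4, within 4

(c + 0)   [cost 4]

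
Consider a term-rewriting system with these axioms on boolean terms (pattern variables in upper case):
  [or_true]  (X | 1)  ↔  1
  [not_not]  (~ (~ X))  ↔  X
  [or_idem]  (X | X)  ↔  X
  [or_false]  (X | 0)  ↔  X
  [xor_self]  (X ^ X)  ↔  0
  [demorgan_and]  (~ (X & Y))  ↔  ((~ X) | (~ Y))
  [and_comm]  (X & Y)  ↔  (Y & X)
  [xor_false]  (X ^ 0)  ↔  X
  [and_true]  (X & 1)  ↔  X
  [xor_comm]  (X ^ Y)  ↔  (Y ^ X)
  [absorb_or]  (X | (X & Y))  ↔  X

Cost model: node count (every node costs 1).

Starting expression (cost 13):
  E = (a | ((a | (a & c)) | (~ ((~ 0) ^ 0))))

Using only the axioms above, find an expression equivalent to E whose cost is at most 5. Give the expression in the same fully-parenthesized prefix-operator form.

step 1: xor_false (→) rewrites ((~ 0) ^ 0) into (~ 0), now (a | ((a | (a & c)) | (~ (~ 0))))
step 2: absorb_or (→) rewrites (a | (a & c)) into a, now (a | (a | (~ (~ 0))))
step 3: not_not (→) rewrites (~ (~ 0)) into 0, reaching cost 5 (bound 5)

(a | (a | 0))   [cost 5]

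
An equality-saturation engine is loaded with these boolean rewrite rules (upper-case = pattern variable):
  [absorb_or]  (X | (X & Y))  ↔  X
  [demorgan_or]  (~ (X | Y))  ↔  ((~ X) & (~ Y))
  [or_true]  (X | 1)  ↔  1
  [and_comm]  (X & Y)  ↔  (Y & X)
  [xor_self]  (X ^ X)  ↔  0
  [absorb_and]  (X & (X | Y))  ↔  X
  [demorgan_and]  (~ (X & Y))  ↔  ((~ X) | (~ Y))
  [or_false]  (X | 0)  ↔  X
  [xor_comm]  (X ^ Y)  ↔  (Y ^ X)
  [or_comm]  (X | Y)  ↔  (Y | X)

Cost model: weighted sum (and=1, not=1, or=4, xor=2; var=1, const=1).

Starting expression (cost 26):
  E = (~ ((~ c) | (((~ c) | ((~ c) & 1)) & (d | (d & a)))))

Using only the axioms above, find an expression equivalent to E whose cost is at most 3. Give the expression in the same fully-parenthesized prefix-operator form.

(~ (~ c))   [cost 3]

1. [absorb_or →] (d | (d & a))  →  d;  E = (~ ((~ c) | (((~ c) | ((~ c) & 1)) & d)))
2. [absorb_or →] ((~ c) | ((~ c) & 1))  →  (~ c);  E = (~ ((~ c) | ((~ c) & d)))
3. [absorb_or →] ((~ c) | ((~ c) & d))  →  (~ c);  cost 3 ≤ 3, done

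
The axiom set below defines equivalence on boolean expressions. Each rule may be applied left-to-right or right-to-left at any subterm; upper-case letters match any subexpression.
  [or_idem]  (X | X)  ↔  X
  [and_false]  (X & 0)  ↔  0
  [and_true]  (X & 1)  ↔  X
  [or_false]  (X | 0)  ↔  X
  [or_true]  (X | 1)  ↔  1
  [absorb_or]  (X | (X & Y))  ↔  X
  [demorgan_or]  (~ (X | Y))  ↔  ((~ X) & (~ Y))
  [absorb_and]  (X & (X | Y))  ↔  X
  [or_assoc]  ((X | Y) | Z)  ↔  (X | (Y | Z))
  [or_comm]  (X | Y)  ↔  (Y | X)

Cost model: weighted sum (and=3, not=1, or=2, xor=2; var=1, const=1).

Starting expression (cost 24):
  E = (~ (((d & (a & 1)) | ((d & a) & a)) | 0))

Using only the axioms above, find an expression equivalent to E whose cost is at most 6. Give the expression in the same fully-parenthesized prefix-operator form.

1. [and_true →] (a & 1)  →  a;  E = (~ (((d & a) | ((d & a) & a)) | 0))
2. [absorb_or →] ((d & a) | ((d & a) & a))  →  (d & a);  E = (~ ((d & a) | 0))
3. [or_false →] ((d & a) | 0)  →  (d & a);  cost 6 ≤ 6, done

(~ (d & a))   [cost 6]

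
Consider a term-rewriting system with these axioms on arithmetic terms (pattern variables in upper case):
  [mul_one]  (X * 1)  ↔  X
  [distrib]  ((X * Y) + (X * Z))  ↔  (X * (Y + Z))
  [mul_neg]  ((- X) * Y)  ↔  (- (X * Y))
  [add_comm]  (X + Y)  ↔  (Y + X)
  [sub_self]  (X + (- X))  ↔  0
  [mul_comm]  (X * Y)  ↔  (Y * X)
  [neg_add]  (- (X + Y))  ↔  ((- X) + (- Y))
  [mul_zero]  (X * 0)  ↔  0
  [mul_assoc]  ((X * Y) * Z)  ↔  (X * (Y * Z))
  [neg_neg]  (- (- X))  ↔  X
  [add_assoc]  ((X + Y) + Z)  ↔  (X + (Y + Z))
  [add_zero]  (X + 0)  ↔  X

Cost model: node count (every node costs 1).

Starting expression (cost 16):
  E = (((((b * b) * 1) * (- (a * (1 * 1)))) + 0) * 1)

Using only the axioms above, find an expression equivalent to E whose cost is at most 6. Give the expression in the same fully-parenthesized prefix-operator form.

1. [add_zero →] ((((b * b) * 1) * (- (a * (1 * 1)))) + 0)  →  (((b * b) * 1) * (- (a * (1 * 1))));  E = ((((b * b) * 1) * (- (a * (1 * 1)))) * 1)
2. [mul_one →] ((b * b) * 1)  →  (b * b);  E = (((b * b) * (- (a * (1 * 1)))) * 1)
3. [mul_one →] (1 * 1)  →  1;  E = (((b * b) * (- (a * 1))) * 1)
4. [mul_one →] (((b * b) * (- (a * 1))) * 1)  →  ((b * b) * (- (a * 1)))
5. [mul_one →] (a * 1)  →  a;  cost 6 ≤ 6, done

((b * b) * (- a))   [cost 6]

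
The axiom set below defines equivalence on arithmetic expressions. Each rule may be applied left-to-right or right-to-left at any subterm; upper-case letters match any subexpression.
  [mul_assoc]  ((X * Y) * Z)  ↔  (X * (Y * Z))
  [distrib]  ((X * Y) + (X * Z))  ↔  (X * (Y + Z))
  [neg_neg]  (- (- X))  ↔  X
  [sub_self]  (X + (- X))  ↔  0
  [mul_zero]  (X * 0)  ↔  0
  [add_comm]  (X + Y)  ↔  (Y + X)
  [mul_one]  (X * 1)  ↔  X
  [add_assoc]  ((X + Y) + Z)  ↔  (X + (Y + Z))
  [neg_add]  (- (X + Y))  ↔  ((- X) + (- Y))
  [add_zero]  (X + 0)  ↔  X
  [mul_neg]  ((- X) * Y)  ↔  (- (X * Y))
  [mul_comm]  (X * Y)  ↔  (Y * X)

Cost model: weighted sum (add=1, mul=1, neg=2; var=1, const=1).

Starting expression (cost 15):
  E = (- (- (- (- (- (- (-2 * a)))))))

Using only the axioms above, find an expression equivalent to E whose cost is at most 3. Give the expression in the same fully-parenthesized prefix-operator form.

(-2 * a)   [cost 3]

(1) (- (- (- (-2 * a))))  =[neg_neg →]=  (- (-2 * a))    ⊢ (- (- (- (- (-2 * a)))))
(2) (- (- (- (- (-2 * a)))))  =[neg_neg →]=  (- (- (-2 * a)))
(3) (- (- (-2 * a)))  =[neg_neg →]=  (-2 * a)    ⊢ cost 3, within 3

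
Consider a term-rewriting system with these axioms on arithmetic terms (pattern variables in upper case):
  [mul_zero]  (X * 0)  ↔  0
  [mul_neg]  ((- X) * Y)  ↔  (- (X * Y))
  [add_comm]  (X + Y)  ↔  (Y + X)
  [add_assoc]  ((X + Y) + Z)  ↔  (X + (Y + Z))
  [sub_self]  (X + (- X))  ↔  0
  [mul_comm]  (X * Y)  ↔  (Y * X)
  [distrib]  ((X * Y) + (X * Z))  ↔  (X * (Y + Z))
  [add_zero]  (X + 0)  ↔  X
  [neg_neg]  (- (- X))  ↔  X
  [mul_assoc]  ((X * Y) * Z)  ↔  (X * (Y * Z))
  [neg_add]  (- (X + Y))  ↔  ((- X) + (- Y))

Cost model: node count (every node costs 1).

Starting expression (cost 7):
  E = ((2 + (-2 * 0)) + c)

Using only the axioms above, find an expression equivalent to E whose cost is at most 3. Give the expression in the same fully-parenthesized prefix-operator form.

step 1: mul_zero (→) rewrites (-2 * 0) into 0, now ((2 + 0) + c)
step 2: add_zero (→) rewrites (2 + 0) into 2, reaching cost 3 (bound 3)

(2 + c)   [cost 3]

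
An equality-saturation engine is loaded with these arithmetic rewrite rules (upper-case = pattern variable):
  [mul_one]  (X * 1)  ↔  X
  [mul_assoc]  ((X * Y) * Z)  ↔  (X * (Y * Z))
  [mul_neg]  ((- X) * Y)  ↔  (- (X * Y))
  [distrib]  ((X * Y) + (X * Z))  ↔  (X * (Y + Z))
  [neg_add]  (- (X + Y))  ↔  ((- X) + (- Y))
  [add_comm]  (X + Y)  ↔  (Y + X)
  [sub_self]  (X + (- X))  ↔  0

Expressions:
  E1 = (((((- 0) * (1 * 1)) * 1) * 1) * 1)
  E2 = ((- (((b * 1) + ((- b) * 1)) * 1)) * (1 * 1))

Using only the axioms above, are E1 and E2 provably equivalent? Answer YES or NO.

YES

1. [mul_one →] ((((- 0) * (1 * 1)) * 1) * 1)  →  (((- 0) * (1 * 1)) * 1);  E1 = ((((- 0) * (1 * 1)) * 1) * 1)
2. [mul_one →] ((((- 0) * (1 * 1)) * 1) * 1)  →  (((- 0) * (1 * 1)) * 1)
3. [mul_one →] (1 * 1)  →  1;  E1 = (((- 0) * 1) * 1)
4. [mul_one →] (((- 0) * 1) * 1)  →  ((- 0) * 1)
5. [mul_neg →] ((- 0) * 1)  →  (- (0 * 1))
6. [mul_one ←] (- (0 * 1))  →  ((- (0 * 1)) * 1)
7. [sub_self ←] 0  →  (b + (- b));  E1 = ((- ((b + (- b)) * 1)) * 1)
8. [mul_one ←] 1  →  (1 * 1);  E1 = ((- ((b + (- b)) * 1)) * (1 * 1))
9. [mul_one ←] b  →  (b * 1);  E1 = ((- (((b * 1) + (- b)) * 1)) * (1 * 1))
10. [mul_one ←] (- b)  →  ((- b) * 1);  this is E2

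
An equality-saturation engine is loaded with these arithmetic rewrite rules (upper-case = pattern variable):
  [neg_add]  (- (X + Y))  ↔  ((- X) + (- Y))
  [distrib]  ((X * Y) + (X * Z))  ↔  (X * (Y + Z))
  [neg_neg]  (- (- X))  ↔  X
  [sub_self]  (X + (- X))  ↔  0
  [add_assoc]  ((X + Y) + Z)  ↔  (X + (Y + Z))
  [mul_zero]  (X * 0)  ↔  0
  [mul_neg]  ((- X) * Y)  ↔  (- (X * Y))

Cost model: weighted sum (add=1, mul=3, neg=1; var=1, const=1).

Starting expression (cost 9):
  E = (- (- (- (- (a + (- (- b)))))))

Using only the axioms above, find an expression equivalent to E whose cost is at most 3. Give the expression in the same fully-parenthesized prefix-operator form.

step 1: neg_neg (→) rewrites (- (- (- (a + (- (- b)))))) into (- (a + (- (- b)))), now (- (- (a + (- (- b)))))
step 2: neg_neg (→) rewrites (- (- (a + (- (- b))))) into (a + (- (- b)))
step 3: neg_neg (→) rewrites (- (- b)) into b, reaching cost 3 (bound 3)

(a + b)   [cost 3]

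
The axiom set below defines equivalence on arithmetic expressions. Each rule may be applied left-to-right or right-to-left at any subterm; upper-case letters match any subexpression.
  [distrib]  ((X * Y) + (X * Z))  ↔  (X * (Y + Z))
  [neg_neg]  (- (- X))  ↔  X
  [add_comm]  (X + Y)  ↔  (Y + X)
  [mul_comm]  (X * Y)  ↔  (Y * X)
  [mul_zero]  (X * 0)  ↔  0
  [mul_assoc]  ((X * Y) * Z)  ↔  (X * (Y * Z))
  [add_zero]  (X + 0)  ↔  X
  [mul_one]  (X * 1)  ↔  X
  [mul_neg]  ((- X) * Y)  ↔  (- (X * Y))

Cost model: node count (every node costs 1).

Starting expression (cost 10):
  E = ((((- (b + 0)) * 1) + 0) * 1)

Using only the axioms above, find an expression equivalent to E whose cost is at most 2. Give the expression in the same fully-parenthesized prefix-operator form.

(- b)   [cost 2]

(1) ((- (b + 0)) * 1)  =[mul_one →]=  (- (b + 0))    ⊢ (((- (b + 0)) + 0) * 1)
(2) (b + 0)  =[add_zero →]=  b    ⊢ (((- b) + 0) * 1)
(3) (((- b) + 0) * 1)  =[mul_one →]=  ((- b) + 0)
(4) ((- b) + 0)  =[add_zero →]=  (- b)    ⊢ cost 2, within 2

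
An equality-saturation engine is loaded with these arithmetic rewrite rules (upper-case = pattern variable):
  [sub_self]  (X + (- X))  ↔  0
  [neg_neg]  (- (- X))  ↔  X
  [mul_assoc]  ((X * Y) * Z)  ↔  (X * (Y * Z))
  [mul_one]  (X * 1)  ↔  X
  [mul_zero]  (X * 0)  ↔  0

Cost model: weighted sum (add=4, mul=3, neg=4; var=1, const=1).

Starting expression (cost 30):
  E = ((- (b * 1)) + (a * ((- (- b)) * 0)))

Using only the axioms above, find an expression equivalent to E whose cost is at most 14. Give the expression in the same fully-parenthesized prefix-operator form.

((- b) + (a * 0))   [cost 14]

step 1: neg_neg (→) rewrites (- (- b)) into b, now ((- (b * 1)) + (a * (b * 0)))
step 2: mul_one (→) rewrites (b * 1) into b, now ((- b) + (a * (b * 0)))
step 3: mul_zero (→) rewrites (b * 0) into 0, reaching cost 14 (bound 14)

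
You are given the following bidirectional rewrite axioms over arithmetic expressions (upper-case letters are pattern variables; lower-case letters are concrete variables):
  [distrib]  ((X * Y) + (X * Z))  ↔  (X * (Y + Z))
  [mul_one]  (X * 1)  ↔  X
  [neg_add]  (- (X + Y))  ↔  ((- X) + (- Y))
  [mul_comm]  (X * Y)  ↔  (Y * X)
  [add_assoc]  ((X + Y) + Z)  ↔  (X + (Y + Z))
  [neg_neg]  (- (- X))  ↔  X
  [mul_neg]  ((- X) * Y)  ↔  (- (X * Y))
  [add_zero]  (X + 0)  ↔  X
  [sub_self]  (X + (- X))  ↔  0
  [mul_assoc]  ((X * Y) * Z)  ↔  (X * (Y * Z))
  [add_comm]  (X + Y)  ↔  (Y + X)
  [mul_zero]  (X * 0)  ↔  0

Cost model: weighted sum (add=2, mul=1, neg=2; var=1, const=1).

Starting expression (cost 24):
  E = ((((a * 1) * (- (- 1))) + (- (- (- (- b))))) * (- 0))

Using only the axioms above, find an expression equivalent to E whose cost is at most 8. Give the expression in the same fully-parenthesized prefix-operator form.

step 1: neg_neg (→) rewrites (- (- (- (- b)))) into (- (- b)), now ((((a * 1) * (- (- 1))) + (- (- b))) * (- 0))
step 2: mul_one (→) rewrites (a * 1) into a, now (((a * (- (- 1))) + (- (- b))) * (- 0))
step 3: neg_neg (→) rewrites (- (- 1)) into 1, now (((a * 1) + (- (- b))) * (- 0))
step 4: mul_one (→) rewrites (a * 1) into a, now ((a + (- (- b))) * (- 0))
step 5: neg_neg (→) rewrites (- (- b)) into b, reaching cost 8 (bound 8)

((a + b) * (- 0))   [cost 8]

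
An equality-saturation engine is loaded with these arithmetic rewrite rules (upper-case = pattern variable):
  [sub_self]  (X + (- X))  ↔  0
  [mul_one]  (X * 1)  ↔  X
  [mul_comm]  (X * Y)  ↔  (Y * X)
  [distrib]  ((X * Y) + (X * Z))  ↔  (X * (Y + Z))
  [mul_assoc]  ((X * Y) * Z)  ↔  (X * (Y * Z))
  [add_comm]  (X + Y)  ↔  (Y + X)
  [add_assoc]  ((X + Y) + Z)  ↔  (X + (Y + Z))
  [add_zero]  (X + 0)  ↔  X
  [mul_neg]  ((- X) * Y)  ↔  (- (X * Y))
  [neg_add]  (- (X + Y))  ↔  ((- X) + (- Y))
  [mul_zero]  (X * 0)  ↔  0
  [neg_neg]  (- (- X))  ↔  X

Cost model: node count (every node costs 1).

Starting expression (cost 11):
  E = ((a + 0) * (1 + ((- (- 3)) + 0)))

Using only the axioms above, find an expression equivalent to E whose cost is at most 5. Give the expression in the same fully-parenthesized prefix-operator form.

((1 + 3) * a)   [cost 5]

(1) (- (- 3))  =[neg_neg →]=  3    ⊢ ((a + 0) * (1 + (3 + 0)))
(2) (3 + 0)  =[add_zero →]=  3    ⊢ ((a + 0) * (1 + 3))
(3) ((a + 0) * (1 + 3))  =[mul_comm →]=  ((1 + 3) * (a + 0))
(4) (a + 0)  =[add_zero →]=  a    ⊢ cost 5, within 5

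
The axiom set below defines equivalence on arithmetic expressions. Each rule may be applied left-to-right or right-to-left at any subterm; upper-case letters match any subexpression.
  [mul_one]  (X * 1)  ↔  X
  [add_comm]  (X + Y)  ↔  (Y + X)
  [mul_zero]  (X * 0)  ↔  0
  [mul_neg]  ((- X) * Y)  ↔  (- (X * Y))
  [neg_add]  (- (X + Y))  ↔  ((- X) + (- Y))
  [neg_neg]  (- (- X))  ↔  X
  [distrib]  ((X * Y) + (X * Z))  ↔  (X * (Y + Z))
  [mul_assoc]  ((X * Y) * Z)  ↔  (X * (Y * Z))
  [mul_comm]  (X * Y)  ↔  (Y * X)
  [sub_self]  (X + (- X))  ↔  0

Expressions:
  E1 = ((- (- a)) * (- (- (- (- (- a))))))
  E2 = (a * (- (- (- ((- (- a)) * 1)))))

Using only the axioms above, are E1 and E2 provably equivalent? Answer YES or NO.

YES

1. [neg_neg →] (- (- (- (- a))))  →  (- (- a));  E1 = ((- (- a)) * (- (- (- a))))
2. [neg_neg →] (- (- (- a)))  →  (- a);  E1 = ((- (- a)) * (- a))
3. [neg_neg →] (- (- a))  →  a;  E1 = (a * (- a))
4. [neg_neg ←] a  →  (- (- a));  E1 = (a * (- (- (- a))))
5. [mul_one ←] (- (- a))  →  ((- (- a)) * 1);  E1 = (a * (- ((- (- a)) * 1)))
6. [neg_neg ←] ((- (- a)) * 1)  →  (- (- ((- (- a)) * 1)));  this is E2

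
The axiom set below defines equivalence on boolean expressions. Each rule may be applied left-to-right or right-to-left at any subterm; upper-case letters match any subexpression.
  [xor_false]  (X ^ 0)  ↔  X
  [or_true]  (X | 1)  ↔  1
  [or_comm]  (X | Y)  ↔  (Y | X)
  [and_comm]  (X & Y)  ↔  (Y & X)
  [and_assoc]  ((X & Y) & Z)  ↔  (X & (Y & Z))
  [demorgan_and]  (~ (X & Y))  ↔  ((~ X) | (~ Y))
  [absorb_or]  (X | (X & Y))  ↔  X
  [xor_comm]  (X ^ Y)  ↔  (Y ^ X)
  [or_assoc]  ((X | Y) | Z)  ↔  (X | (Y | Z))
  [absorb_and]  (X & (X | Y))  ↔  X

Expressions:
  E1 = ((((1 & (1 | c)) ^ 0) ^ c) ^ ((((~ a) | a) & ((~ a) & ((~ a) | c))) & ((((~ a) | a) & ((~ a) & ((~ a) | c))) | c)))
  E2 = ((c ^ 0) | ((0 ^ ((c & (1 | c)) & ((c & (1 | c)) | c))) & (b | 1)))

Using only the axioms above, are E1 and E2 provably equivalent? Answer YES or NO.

NO

Every axiom is a valid identity, so a rewrite proof would force E1 and E2 to agree under every assignment.
At a=1, b=0, c=0: E1 = 1 but E2 = 0; they differ, so no derivation exists.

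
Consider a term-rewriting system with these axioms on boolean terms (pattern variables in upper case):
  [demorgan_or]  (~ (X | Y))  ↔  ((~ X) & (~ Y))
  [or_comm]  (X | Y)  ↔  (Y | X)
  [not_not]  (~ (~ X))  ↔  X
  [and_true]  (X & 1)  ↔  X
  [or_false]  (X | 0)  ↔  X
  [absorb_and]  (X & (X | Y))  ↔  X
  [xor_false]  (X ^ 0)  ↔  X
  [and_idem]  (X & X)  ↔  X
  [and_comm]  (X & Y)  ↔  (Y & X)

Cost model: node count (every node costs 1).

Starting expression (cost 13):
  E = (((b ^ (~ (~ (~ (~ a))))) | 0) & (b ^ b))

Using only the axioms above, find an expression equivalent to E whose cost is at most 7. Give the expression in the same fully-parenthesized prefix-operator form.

(1) ((b ^ (~ (~ (~ (~ a))))) | 0)  =[or_false →]=  (b ^ (~ (~ (~ (~ a)))))    ⊢ ((b ^ (~ (~ (~ (~ a))))) & (b ^ b))
(2) (~ (~ (~ a)))  =[not_not →]=  (~ a)    ⊢ ((b ^ (~ (~ a))) & (b ^ b))
(3) (~ (~ a))  =[not_not →]=  a    ⊢ cost 7, within 7

((b ^ a) & (b ^ b))   [cost 7]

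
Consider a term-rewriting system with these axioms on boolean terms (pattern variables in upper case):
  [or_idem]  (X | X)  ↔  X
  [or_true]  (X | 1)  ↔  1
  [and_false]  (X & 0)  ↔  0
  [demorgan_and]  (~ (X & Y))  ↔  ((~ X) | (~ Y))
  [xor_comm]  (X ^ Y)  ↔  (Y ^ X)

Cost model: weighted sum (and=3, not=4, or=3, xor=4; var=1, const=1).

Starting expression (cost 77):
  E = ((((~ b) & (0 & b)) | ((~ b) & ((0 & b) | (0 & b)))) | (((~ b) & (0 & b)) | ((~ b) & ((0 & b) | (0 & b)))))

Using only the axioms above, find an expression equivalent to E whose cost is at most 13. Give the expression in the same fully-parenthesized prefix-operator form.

((~ b) & (0 & b))   [cost 13]

(1) ((((~ b) & (0 & b)) | ((~ b) & ((0 & b) | (0 & b)))) | (((~ b) & (0 & b)) | ((~ b) & ((0 & b) | (0 & b)))))  =[or_idem →]=  (((~ b) & (0 & b)) | ((~ b) & ((0 & b) | (0 & b))))
(2) ((0 & b) | (0 & b))  =[or_idem →]=  (0 & b)    ⊢ (((~ b) & (0 & b)) | ((~ b) & (0 & b)))
(3) (((~ b) & (0 & b)) | ((~ b) & (0 & b)))  =[or_idem →]=  ((~ b) & (0 & b))    ⊢ cost 13, within 13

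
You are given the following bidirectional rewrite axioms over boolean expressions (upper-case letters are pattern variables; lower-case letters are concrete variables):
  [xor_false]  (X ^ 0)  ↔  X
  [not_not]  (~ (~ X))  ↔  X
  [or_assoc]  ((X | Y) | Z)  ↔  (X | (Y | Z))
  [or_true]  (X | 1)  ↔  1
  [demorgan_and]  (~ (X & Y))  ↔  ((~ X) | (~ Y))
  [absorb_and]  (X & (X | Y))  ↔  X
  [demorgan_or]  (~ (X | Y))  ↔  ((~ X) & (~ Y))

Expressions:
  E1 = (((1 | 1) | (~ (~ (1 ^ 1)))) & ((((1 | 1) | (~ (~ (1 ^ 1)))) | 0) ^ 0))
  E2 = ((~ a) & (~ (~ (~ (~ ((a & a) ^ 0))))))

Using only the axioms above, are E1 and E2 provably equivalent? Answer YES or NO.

NO

Every axiom is a valid identity, so a rewrite proof would force E1 and E2 to agree under every assignment.
At a=0: E1 = 1 but E2 = 0; they differ, so no derivation exists.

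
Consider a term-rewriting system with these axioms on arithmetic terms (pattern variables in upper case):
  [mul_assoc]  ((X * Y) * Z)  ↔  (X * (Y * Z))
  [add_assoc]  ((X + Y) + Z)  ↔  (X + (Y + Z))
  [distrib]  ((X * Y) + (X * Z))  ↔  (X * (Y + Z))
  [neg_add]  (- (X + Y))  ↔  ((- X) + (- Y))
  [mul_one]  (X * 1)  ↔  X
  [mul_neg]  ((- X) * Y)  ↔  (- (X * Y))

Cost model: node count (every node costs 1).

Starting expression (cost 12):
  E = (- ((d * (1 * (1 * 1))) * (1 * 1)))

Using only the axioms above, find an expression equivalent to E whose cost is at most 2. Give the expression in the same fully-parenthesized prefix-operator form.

(- d)   [cost 2]

1. [mul_one →] (1 * 1)  →  1;  E = (- ((d * (1 * 1)) * (1 * 1)))
2. [mul_one →] (1 * 1)  →  1;  E = (- ((d * (1 * 1)) * 1))
3. [mul_one →] (1 * 1)  →  1;  E = (- ((d * 1) * 1))
4. [mul_one →] ((d * 1) * 1)  →  (d * 1);  E = (- (d * 1))
5. [mul_one →] (d * 1)  →  d;  cost 2 ≤ 2, done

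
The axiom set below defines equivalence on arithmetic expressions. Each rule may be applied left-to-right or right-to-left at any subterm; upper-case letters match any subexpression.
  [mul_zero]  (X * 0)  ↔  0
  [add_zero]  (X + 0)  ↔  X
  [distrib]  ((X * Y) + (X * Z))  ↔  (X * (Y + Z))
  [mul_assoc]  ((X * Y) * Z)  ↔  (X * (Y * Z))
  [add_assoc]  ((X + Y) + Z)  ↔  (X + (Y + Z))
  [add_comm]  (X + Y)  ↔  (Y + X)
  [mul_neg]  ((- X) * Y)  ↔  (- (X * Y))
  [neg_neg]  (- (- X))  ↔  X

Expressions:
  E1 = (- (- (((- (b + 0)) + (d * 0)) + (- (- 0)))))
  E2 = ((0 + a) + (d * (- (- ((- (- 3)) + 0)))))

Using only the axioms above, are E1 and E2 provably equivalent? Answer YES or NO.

NO

All listed rules preserve value, hence provable equivalence implies equal values everywhere; look for a separating assignment.
a=0, b=0, d=1 gives E1 ↦ 0, E2 ↦ 3; values differ ⇒ not provably equivalent.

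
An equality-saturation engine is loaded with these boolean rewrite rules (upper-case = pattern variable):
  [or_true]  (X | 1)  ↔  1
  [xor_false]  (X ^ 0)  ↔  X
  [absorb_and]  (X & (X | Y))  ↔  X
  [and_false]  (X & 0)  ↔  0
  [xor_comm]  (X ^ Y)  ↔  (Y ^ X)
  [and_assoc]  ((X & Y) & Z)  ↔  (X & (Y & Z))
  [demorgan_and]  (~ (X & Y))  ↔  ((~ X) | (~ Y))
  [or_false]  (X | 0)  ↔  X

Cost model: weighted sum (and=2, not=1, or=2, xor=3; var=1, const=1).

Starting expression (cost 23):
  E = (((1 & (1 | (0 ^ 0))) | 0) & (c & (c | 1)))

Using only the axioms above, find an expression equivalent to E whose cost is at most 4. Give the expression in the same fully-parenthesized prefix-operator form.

(1 & c)   [cost 4]

step 1: or_false (→) rewrites ((1 & (1 | (0 ^ 0))) | 0) into (1 & (1 | (0 ^ 0))), now ((1 & (1 | (0 ^ 0))) & (c & (c | 1)))
step 2: xor_false (→) rewrites (0 ^ 0) into 0, now ((1 & (1 | 0)) & (c & (c | 1)))
step 3: absorb_and (→) rewrites (1 & (1 | 0)) into 1, now (1 & (c & (c | 1)))
step 4: absorb_and (→) rewrites (c & (c | 1)) into c, reaching cost 4 (bound 4)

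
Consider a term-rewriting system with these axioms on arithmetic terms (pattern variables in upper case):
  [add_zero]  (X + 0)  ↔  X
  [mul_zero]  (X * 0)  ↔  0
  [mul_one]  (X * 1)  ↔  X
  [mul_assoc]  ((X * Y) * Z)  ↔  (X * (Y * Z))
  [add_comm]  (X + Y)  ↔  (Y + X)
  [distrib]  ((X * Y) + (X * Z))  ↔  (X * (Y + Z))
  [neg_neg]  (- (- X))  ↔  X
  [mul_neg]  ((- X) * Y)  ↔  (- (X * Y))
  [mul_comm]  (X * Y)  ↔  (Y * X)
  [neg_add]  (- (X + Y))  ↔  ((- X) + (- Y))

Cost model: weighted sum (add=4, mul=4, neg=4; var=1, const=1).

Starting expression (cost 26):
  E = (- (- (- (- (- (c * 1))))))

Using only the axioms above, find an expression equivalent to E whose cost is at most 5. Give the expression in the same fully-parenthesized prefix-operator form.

(- c)   [cost 5]

step 1: neg_neg (→) rewrites (- (- (c * 1))) into (c * 1), now (- (- (- (c * 1))))
step 2: mul_one (→) rewrites (c * 1) into c, now (- (- (- c)))
step 3: neg_neg (→) rewrites (- (- c)) into c, reaching cost 5 (bound 5)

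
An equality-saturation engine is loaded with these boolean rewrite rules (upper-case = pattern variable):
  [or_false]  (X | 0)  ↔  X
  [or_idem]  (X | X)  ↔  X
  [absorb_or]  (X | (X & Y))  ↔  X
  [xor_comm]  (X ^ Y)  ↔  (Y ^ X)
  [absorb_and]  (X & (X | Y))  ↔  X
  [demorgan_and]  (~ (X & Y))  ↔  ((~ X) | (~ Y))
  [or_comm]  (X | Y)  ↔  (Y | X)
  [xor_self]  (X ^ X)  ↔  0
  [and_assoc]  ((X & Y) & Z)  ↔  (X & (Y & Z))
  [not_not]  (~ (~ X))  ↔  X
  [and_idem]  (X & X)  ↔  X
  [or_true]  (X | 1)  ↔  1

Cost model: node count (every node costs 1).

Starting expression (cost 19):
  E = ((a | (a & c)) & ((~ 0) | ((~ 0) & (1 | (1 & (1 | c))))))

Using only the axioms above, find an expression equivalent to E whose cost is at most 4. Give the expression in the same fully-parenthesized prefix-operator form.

step 1: absorb_and (→) rewrites (1 & (1 | c)) into 1, now ((a | (a & c)) & ((~ 0) | ((~ 0) & (1 | 1))))
step 2: or_idem (→) rewrites (1 | 1) into 1, now ((a | (a & c)) & ((~ 0) | ((~ 0) & 1)))
step 3: absorb_or (→) rewrites (a | (a & c)) into a, now (a & ((~ 0) | ((~ 0) & 1)))
step 4: absorb_or (→) rewrites ((~ 0) | ((~ 0) & 1)) into (~ 0), reaching cost 4 (bound 4)

(a & (~ 0))   [cost 4]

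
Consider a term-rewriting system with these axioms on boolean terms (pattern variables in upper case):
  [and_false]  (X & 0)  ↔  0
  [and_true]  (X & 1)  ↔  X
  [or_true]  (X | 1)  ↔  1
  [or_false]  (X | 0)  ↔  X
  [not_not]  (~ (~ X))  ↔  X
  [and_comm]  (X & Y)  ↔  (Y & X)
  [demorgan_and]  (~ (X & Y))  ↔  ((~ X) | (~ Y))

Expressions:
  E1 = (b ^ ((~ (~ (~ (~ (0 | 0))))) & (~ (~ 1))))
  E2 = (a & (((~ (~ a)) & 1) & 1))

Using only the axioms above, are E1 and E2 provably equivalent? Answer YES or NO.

The axioms are sound identities: if E1 ↔* E2 then E1 and E2 evaluate identically under any assignment.
Under a=0, b=1: E1 evaluates to 1, E2 to 0. Distinct ⇒ no rewrite sequence connects them.

NO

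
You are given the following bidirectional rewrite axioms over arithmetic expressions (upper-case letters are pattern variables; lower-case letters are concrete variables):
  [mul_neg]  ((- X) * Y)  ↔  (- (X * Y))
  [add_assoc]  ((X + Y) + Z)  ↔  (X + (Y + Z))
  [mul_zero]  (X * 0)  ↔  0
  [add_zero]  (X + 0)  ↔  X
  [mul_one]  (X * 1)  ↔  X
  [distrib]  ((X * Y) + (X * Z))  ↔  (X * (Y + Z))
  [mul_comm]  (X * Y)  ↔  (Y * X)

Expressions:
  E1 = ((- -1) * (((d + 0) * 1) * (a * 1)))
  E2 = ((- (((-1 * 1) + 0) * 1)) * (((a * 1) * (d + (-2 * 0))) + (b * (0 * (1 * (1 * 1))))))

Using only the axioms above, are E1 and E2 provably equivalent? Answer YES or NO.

YES

1. [add_zero →] (d + 0)  →  d;  E1 = ((- -1) * ((d * 1) * (a * 1)))
2. [mul_one →] (a * 1)  →  a;  E1 = ((- -1) * ((d * 1) * a))
3. [mul_one →] (d * 1)  →  d;  E1 = ((- -1) * (d * a))
4. [mul_one ←] -1  →  (-1 * 1);  E1 = ((- (-1 * 1)) * (d * a))
5. [add_zero ←] (d * a)  →  ((d * a) + 0);  E1 = ((- (-1 * 1)) * ((d * a) + 0))
6. [add_zero ←] -1  →  (-1 + 0);  E1 = ((- ((-1 + 0) * 1)) * ((d * a) + 0))
7. [add_zero ←] d  →  (d + 0);  E1 = ((- ((-1 + 0) * 1)) * (((d + 0) * a) + 0))
8. [mul_comm →] ((d + 0) * a)  →  (a * (d + 0));  E1 = ((- ((-1 + 0) * 1)) * ((a * (d + 0)) + 0))
9. [mul_zero ←] 0  →  (b * 0);  E1 = ((- ((-1 + 0) * 1)) * ((a * (d + 0)) + (b * 0)))
10. [mul_one ←] -1  →  (-1 * 1);  E1 = ((- (((-1 * 1) + 0) * 1)) * ((a * (d + 0)) + (b * 0)))
11. [mul_one ←] 0  →  (0 * 1);  E1 = ((- (((-1 * 1) + 0) * 1)) * ((a * (d + 0)) + (b * (0 * 1))))
12. [mul_zero ←] 0  →  (-2 * 0);  E1 = ((- (((-1 * 1) + 0) * 1)) * ((a * (d + (-2 * 0))) + (b * (0 * 1))))
13. [mul_one ←] a  →  (a * 1);  E1 = ((- (((-1 * 1) + 0) * 1)) * (((a * 1) * (d + (-2 * 0))) + (b * (0 * 1))))
14. [mul_one ←] 1  →  (1 * 1);  E1 = ((- (((-1 * 1) + 0) * 1)) * (((a * 1) * (d + (-2 * 0))) + (b * (0 * (1 * 1)))))
15. [mul_one ←] 1  →  (1 * 1);  this is E2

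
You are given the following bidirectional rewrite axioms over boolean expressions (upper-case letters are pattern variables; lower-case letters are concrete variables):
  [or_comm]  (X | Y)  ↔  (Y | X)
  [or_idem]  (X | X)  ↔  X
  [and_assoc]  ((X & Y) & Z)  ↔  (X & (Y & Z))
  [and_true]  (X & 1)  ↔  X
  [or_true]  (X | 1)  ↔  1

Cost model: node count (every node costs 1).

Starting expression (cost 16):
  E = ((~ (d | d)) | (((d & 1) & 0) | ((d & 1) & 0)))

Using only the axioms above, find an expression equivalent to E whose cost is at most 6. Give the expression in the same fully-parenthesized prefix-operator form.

step 1: or_idem (→) rewrites (((d & 1) & 0) | ((d & 1) & 0)) into ((d & 1) & 0), now ((~ (d | d)) | ((d & 1) & 0))
step 2: or_idem (→) rewrites (d | d) into d, now ((~ d) | ((d & 1) & 0))
step 3: and_true (→) rewrites (d & 1) into d, reaching cost 6 (bound 6)

((~ d) | (d & 0))   [cost 6]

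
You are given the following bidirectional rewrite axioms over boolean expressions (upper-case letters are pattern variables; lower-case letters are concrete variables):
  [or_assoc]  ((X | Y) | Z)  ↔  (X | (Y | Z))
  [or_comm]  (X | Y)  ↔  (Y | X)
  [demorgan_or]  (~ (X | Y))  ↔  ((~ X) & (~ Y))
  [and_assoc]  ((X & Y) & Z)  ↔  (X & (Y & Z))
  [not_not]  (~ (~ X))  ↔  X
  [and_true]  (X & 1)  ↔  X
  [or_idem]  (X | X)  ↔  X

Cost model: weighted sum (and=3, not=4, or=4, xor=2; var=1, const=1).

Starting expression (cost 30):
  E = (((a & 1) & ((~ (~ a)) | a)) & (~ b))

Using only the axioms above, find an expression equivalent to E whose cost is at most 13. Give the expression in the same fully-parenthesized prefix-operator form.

1. [and_true →] (a & 1)  →  a;  E = ((a & ((~ (~ a)) | a)) & (~ b))
2. [not_not →] (~ (~ a))  →  a;  E = ((a & (a | a)) & (~ b))
3. [or_idem →] (a | a)  →  a;  cost 13 ≤ 13, done

((a & a) & (~ b))   [cost 13]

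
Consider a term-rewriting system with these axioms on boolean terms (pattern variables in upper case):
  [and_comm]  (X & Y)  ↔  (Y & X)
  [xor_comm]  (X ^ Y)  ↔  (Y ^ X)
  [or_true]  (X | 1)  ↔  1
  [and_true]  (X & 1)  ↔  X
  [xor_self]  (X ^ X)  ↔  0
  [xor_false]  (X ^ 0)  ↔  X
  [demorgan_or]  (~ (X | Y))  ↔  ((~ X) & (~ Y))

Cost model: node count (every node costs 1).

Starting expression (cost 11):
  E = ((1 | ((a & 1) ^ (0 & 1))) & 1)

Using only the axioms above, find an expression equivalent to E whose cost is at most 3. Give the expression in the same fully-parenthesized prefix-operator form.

1. [and_true →] ((1 | ((a & 1) ^ (0 & 1))) & 1)  →  (1 | ((a & 1) ^ (0 & 1)))
2. [and_true →] (0 & 1)  →  0;  E = (1 | ((a & 1) ^ 0))
3. [xor_false →] ((a & 1) ^ 0)  →  (a & 1);  E = (1 | (a & 1))
4. [and_true →] (a & 1)  →  a;  cost 3 ≤ 3, done

(1 | a)   [cost 3]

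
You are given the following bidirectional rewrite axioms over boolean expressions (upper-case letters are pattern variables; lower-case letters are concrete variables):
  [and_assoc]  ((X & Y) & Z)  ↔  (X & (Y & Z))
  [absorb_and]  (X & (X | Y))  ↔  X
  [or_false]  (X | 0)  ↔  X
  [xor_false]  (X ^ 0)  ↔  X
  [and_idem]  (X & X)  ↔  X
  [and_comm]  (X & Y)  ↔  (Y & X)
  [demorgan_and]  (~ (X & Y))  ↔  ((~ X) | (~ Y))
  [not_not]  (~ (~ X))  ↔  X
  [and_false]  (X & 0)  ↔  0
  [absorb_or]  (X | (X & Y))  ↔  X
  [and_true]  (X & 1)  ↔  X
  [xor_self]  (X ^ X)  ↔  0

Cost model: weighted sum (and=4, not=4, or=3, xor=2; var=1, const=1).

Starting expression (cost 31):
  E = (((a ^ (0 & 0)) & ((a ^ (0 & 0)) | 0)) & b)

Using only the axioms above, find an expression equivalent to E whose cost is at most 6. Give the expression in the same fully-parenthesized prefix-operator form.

(a & b)   [cost 6]

step 1: absorb_and (→) rewrites ((a ^ (0 & 0)) & ((a ^ (0 & 0)) | 0)) into (a ^ (0 & 0)), now ((a ^ (0 & 0)) & b)
step 2: and_idem (→) rewrites (0 & 0) into 0, now ((a ^ 0) & b)
step 3: xor_false (→) rewrites (a ^ 0) into a, reaching cost 6 (bound 6)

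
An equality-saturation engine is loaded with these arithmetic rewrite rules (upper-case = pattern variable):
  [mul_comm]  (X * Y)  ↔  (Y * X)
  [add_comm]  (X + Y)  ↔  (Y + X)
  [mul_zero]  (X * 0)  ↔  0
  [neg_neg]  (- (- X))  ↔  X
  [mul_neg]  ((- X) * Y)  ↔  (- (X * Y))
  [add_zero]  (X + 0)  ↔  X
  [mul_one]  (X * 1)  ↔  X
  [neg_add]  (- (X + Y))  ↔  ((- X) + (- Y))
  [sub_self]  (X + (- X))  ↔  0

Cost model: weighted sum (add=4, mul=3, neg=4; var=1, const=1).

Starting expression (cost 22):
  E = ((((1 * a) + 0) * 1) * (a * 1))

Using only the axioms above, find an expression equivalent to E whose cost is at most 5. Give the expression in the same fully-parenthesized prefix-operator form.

(a * a)   [cost 5]

1. [mul_one →] (((1 * a) + 0) * 1)  →  ((1 * a) + 0);  E = (((1 * a) + 0) * (a * 1))
2. [mul_comm →] (1 * a)  →  (a * 1);  E = (((a * 1) + 0) * (a * 1))
3. [add_zero →] ((a * 1) + 0)  →  (a * 1);  E = ((a * 1) * (a * 1))
4. [mul_one →] (a * 1)  →  a;  E = (a * (a * 1))
5. [mul_one →] (a * 1)  →  a;  cost 5 ≤ 5, done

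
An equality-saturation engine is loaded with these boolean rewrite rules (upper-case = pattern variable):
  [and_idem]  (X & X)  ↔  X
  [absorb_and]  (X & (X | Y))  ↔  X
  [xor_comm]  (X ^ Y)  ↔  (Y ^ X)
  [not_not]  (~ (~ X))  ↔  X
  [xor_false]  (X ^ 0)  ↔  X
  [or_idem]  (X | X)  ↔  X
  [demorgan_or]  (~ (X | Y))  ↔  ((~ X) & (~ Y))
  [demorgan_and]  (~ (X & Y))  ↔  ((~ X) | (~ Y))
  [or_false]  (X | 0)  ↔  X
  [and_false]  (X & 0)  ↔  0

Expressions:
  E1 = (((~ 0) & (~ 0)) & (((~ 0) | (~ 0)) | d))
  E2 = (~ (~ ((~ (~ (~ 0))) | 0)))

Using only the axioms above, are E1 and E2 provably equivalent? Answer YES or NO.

1. [or_idem →] ((~ 0) | (~ 0))  →  (~ 0);  E1 = (((~ 0) & (~ 0)) & ((~ 0) | d))
2. [and_idem →] ((~ 0) & (~ 0))  →  (~ 0);  E1 = ((~ 0) & ((~ 0) | d))
3. [absorb_and →] ((~ 0) & ((~ 0) | d))  →  (~ 0)
4. [not_not ←] 0  →  (~ (~ 0));  E1 = (~ (~ (~ 0)))
5. [not_not ←] (~ (~ (~ 0)))  →  (~ (~ (~ (~ (~ 0)))))
6. [or_false ←] (~ (~ (~ 0)))  →  ((~ (~ (~ 0))) | 0);  this is E2

YES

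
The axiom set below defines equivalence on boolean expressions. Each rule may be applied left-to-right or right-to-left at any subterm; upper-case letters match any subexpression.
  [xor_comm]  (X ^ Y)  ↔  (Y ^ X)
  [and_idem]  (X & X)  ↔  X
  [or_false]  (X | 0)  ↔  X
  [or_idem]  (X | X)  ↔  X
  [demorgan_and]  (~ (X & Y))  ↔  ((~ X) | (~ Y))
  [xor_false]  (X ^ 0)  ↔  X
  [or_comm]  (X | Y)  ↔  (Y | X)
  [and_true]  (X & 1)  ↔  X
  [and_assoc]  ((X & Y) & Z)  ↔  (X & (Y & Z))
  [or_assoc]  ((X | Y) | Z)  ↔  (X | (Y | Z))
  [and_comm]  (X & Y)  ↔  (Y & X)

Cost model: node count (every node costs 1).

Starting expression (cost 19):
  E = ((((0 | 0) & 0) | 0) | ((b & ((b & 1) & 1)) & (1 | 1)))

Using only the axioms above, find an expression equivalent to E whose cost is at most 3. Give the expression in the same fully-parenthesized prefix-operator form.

(b & 1)   [cost 3]

(1) ((b & 1) & 1)  =[and_true →]=  (b & 1)    ⊢ ((((0 | 0) & 0) | 0) | ((b & (b & 1)) & (1 | 1)))
(2) (b & 1)  =[and_true →]=  b    ⊢ ((((0 | 0) & 0) | 0) | ((b & b) & (1 | 1)))
(3) (1 | 1)  =[or_idem →]=  1    ⊢ ((((0 | 0) & 0) | 0) | ((b & b) & 1))
(4) (((0 | 0) & 0) | 0)  =[or_false →]=  ((0 | 0) & 0)    ⊢ (((0 | 0) & 0) | ((b & b) & 1))
(5) (((0 | 0) & 0) | ((b & b) & 1))  =[or_comm →]=  (((b & b) & 1) | ((0 | 0) & 0))
(6) (0 | 0)  =[or_idem →]=  0    ⊢ (((b & b) & 1) | (0 & 0))
(7) (0 & 0)  =[and_idem →]=  0    ⊢ (((b & b) & 1) | 0)
(8) (((b & b) & 1) | 0)  =[or_false →]=  ((b & b) & 1)
(9) (b & b)  =[and_idem →]=  b    ⊢ cost 3, within 3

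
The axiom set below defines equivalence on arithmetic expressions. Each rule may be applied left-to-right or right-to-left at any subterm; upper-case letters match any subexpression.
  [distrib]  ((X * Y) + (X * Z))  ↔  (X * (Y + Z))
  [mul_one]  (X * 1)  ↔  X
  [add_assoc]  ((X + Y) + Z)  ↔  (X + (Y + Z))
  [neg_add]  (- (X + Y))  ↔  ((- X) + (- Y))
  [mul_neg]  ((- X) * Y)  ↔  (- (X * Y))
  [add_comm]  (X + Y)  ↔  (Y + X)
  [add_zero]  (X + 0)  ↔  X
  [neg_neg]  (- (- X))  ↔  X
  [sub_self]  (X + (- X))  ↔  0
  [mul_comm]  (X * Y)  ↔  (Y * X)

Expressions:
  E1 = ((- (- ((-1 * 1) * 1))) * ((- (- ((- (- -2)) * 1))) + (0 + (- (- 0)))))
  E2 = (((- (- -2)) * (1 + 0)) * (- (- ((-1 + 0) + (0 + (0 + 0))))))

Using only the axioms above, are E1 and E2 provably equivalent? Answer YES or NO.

YES

step 1: neg_neg (→) rewrites (- (- -2)) into -2, now ((- (- ((-1 * 1) * 1))) * ((- (- (-2 * 1))) + (0 + (- (- 0)))))
step 2: neg_neg (→) rewrites (- (- 0)) into 0, now ((- (- ((-1 * 1) * 1))) * ((- (- (-2 * 1))) + (0 + 0)))
step 3: neg_neg (→) rewrites (- (- ((-1 * 1) * 1))) into ((-1 * 1) * 1), now (((-1 * 1) * 1) * ((- (- (-2 * 1))) + (0 + 0)))
step 4: add_zero (→) rewrites (0 + 0) into 0, now (((-1 * 1) * 1) * ((- (- (-2 * 1))) + 0))
step 5: add_zero (→) rewrites ((- (- (-2 * 1))) + 0) into (- (- (-2 * 1))), now (((-1 * 1) * 1) * (- (- (-2 * 1))))
step 6: mul_one (→) rewrites (-1 * 1) into -1, now ((-1 * 1) * (- (- (-2 * 1))))
step 7: mul_one (→) rewrites (-2 * 1) into -2, now ((-1 * 1) * (- (- -2)))
step 8: neg_neg (→) rewrites (- (- -2)) into -2, now ((-1 * 1) * -2)
step 9: mul_comm (→) rewrites ((-1 * 1) * -2) into (-2 * (-1 * 1))
step 10: mul_one (→) rewrites (-1 * 1) into -1, now (-2 * -1)
step 11: add_zero (←) rewrites -1 into (-1 + 0), now (-2 * (-1 + 0))
step 12: mul_one (←) rewrites -2 into (-2 * 1), now ((-2 * 1) * (-1 + 0))
step 13: add_zero (←) rewrites -1 into (-1 + 0), now ((-2 * 1) * ((-1 + 0) + 0))
step 14: add_zero (←) rewrites 0 into (0 + 0), now ((-2 * 1) * ((-1 + 0) + (0 + 0)))
step 15: add_zero (←) rewrites 1 into (1 + 0), now ((-2 * (1 + 0)) * ((-1 + 0) + (0 + 0)))
step 16: add_zero (←) rewrites 0 into (0 + 0), now ((-2 * (1 + 0)) * ((-1 + 0) + (0 + (0 + 0))))
step 17: neg_neg (←) rewrites -2 into (- (- -2)), now (((- (- -2)) * (1 + 0)) * ((-1 + 0) + (0 + (0 + 0))))
step 18: neg_neg (←) rewrites ((-1 + 0) + (0 + (0 + 0))) into (- (- ((-1 + 0) + (0 + (0 + 0))))), which is E2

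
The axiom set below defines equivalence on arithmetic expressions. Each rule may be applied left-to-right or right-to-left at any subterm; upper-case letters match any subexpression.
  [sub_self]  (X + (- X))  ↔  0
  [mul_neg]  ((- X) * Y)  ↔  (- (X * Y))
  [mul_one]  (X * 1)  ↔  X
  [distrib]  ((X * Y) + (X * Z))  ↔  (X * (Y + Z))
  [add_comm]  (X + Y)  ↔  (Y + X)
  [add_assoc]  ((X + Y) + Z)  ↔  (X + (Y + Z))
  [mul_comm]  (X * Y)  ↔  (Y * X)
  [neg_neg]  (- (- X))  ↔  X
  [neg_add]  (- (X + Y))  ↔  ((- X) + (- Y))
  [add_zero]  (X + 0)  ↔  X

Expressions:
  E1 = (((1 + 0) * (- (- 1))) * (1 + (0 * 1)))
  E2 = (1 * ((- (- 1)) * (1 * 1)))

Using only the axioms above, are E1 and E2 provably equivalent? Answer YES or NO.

1. [neg_neg →] (- (- 1))  →  1;  E1 = (((1 + 0) * 1) * (1 + (0 * 1)))
2. [mul_one →] ((1 + 0) * 1)  →  (1 + 0);  E1 = ((1 + 0) * (1 + (0 * 1)))
3. [mul_one →] (0 * 1)  →  0;  E1 = ((1 + 0) * (1 + 0))
4. [add_zero →] (1 + 0)  →  1;  E1 = ((1 + 0) * 1)
5. [add_zero →] (1 + 0)  →  1;  E1 = (1 * 1)
6. [neg_neg ←] 1  →  (- (- 1));  E1 = (1 * (- (- 1)))
7. [mul_one ←] (- (- 1))  →  ((- (- 1)) * 1);  E1 = (1 * ((- (- 1)) * 1))
8. [mul_one ←] 1  →  (1 * 1);  this is E2

YES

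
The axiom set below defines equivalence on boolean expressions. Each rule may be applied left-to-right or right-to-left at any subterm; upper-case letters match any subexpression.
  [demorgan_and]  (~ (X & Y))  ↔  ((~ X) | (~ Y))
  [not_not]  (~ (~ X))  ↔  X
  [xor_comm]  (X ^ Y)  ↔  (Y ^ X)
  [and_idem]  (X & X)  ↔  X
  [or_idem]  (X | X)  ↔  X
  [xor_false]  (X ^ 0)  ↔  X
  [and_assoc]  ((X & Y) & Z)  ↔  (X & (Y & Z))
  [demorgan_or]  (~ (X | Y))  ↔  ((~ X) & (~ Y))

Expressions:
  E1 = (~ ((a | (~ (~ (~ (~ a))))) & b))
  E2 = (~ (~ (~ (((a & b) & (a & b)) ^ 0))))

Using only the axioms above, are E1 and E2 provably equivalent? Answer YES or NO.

YES

1. [not_not →] (~ (~ a))  →  a;  E1 = (~ ((a | (~ (~ a))) & b))
2. [not_not →] (~ (~ a))  →  a;  E1 = (~ ((a | a) & b))
3. [or_idem →] (a | a)  →  a;  E1 = (~ (a & b))
4. [not_not ←] (~ (a & b))  →  (~ (~ (~ (a & b))))
5. [xor_false ←] (a & b)  →  ((a & b) ^ 0);  E1 = (~ (~ (~ ((a & b) ^ 0))))
6. [and_idem ←] (a & b)  →  ((a & b) & (a & b));  this is E2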